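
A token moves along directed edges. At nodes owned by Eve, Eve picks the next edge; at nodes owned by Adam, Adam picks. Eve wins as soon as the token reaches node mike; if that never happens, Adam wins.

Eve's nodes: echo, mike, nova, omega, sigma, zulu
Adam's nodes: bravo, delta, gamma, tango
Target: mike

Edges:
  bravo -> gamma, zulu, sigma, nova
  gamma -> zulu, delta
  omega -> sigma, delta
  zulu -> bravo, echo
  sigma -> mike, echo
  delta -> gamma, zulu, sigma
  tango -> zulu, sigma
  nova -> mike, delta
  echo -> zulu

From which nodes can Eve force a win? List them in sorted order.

A0 = {mike}
A1: add {nova, sigma} — sigma (Eve) has sigma→mike; nova (Eve) has nova→mike.
A2: add {omega} — omega (Eve) has omega→sigma.
A3 = A2; e.g. bravo (Adam) can still go to gamma. Fixed point.
Eve's winning region = {mike, nova, omega, sigma}.

mike, nova, omega, sigma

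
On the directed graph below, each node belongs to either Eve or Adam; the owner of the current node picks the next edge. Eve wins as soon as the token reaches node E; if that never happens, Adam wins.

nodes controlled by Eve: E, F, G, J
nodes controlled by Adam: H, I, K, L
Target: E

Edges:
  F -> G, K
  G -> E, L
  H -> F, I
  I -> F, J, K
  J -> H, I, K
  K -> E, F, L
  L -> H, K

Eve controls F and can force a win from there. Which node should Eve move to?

G

A0 = {E}
A1: add {G} — G (Eve) has G→E.
A2: add {F} — F (Eve) has F→G.
A3 = A2; e.g. H (Adam) can still go to I. Fixed point.
From F, successor G is in the attractor (rank 1); the other successor K is not.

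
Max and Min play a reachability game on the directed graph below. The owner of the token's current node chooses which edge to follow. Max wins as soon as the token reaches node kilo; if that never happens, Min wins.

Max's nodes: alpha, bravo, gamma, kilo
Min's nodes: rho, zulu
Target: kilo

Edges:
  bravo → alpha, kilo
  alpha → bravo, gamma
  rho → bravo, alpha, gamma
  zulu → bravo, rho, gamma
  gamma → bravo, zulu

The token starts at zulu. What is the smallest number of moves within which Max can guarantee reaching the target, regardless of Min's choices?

A0 = {kilo}
A1: add {bravo} — bravo (Max) has bravo→kilo.
A2: add {alpha, gamma} — alpha (Max) has alpha→bravo; gamma (Max) has gamma→bravo.
A3: add {rho} — rho (Min): all of {bravo, alpha, gamma} already in.
A4: add {zulu} — zulu (Min): all of {bravo, rho, gamma} already in.
A4 = all vertices. Fixed point.
zulu enters the attractor at level 4, so Max can force the target in 4 moves from there.

4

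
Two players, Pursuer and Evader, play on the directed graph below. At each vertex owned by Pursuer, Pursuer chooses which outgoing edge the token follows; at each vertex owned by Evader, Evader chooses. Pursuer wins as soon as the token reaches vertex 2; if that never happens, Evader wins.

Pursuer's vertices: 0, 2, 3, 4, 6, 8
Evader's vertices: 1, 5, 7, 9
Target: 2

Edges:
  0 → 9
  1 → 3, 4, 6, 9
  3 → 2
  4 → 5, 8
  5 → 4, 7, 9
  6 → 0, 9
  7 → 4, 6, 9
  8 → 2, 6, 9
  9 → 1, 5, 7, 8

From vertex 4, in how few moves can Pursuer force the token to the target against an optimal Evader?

2

A0 = {2}
A1: add {3, 8} — 3 (Pursuer) has 3→2; 8 (Pursuer) has 8→2.
A2: add {4} — 4 (Pursuer) has 4→8.
A3 = A2; e.g. 0 (Pursuer) has no edge into A2. Fixed point.
4 enters the attractor at level 2, so Pursuer can force the target in 2 moves from there.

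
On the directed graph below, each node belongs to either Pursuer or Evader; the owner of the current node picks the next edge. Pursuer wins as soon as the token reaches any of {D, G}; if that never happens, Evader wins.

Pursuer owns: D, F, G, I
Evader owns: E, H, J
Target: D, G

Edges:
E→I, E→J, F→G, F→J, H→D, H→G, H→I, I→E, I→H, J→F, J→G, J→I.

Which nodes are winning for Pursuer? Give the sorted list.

A0 = {D, G}
A1: add {F} — F (Pursuer) has F→G.
A2 = A1; e.g. E (Evader) can still go to I. Fixed point.
Pursuer's winning region = {D, F, G}.

D, F, G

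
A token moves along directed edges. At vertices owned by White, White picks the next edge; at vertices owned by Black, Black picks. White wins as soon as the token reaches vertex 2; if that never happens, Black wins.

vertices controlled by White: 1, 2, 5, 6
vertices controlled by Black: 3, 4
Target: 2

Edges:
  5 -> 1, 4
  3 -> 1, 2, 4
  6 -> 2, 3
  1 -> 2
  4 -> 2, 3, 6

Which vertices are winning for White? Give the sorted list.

1, 2, 5, 6

A0 = {2}
A1: add {1, 6} — 1 (White) has 1→2; 6 (White) has 6→2.
A2: add {5} — 5 (White) has 5→1.
A3 = A2; e.g. 3 (Black) can still go to 4. Fixed point.
White's winning region = {1, 2, 5, 6}.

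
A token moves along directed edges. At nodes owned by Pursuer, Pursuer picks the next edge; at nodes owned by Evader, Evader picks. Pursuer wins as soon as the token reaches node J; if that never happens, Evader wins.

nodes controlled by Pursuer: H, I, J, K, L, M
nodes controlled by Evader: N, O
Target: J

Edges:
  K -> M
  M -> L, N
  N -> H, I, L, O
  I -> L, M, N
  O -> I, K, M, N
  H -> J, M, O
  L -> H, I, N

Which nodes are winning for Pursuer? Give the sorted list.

H, I, J, K, L, M

A0 = {J}
A1: add {H} — H (Pursuer) has H→J.
A2: add {L} — L (Pursuer) has L→H.
A3: add {I, M} — I (Pursuer) has I→L; M (Pursuer) has M→L.
A4: add {K} — K (Pursuer) has K→M.
A5 = A4; e.g. N (Evader) can still go to O. Fixed point.
Pursuer's winning region = {H, I, J, K, L, M}.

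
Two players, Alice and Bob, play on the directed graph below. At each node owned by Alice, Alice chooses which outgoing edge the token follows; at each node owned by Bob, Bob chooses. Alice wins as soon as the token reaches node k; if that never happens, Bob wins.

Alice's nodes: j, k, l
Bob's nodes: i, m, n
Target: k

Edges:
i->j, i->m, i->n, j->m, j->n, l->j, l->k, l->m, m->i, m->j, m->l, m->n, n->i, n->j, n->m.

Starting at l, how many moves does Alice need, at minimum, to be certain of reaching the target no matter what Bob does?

A0 = {k}
A1: add {l} — l (Alice) has l→k.
A2 = A1; e.g. i (Bob) can still go to j. Fixed point.
l enters the attractor at level 1, so Alice can force the target in 1 move from there.

1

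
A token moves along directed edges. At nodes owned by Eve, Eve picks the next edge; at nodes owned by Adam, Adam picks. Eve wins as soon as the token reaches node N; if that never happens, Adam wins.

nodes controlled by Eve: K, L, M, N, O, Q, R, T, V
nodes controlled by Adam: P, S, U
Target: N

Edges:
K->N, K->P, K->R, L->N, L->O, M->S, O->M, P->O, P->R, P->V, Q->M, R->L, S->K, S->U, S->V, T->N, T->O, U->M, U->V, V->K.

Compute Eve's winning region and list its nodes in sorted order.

K, L, N, R, T, V

A0 = {N}
A1: add {K, L, T} — K (Eve) has K→N; L (Eve) has L→N; T (Eve) has T→N.
A2: add {R, V} — R (Eve) has R→L; V (Eve) has V→K.
A3 = A2; e.g. M (Eve) has no edge into A2. Fixed point.
Eve's winning region = {K, L, N, R, T, V}.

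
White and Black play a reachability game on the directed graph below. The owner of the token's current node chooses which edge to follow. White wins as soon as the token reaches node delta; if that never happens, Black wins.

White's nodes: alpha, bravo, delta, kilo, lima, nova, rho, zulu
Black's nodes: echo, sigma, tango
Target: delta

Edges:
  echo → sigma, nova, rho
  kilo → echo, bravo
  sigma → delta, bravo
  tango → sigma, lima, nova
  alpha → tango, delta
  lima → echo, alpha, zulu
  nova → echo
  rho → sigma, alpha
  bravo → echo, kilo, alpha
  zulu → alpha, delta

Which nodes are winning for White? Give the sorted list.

A0 = {delta}
A1: add {alpha, zulu} — alpha (White) has alpha→delta; zulu (White) has zulu→delta.
A2: add {bravo, lima, rho} — lima (White) has lima→alpha; rho (White) has rho→alpha; bravo (White) has bravo→alpha.
A3: add {kilo, sigma} — kilo (White) has kilo→bravo; sigma (Black): all of {delta, bravo} already in.
A4 = A3; e.g. echo (Black) can still go to nova. Fixed point.
White's winning region = {alpha, bravo, delta, kilo, lima, rho, sigma, zulu}.

alpha, bravo, delta, kilo, lima, rho, sigma, zulu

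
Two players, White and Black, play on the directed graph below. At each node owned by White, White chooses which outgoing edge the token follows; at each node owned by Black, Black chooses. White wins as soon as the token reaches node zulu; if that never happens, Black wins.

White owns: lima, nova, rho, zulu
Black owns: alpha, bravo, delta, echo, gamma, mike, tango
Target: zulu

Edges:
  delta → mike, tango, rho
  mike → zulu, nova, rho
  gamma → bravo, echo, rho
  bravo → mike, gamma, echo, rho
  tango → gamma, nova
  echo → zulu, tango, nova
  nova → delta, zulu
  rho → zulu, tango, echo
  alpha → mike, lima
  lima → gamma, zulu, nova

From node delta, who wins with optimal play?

A0 = {zulu}
A1: add {lima, nova, rho} — nova (White) has nova→zulu; rho (White) has rho→zulu; lima (White) has lima→zulu.
A2: add {mike} — mike (Black): all of {zulu, nova, rho} already in.
A3: add {alpha} — alpha (Black): all of {mike, lima} already in.
A4 = A3; e.g. delta (Black) can still go to tango. Fixed point.
delta never enters the attractor, so Black can avoid the target forever.

Black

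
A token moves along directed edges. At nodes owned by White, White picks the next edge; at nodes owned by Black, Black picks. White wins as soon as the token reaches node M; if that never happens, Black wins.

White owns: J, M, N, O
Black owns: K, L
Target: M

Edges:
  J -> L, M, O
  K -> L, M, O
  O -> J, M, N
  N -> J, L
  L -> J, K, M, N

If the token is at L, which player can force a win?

Black

A0 = {M}
A1: add {J, O} — J (White) has J→M; O (White) has O→M.
A2: add {N} — N (White) has N→J.
A3 = A2; e.g. K (Black) can still go to L. Fixed point.
L never enters the attractor, so Black can avoid the target forever.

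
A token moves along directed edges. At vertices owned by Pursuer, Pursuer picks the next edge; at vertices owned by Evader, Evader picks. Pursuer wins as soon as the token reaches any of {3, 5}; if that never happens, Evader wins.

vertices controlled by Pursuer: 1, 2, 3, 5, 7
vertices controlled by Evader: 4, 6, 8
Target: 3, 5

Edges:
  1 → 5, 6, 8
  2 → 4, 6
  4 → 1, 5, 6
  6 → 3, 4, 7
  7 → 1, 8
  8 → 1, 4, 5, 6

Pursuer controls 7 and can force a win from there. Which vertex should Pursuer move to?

A0 = {3, 5}
A1: add {1} — 1 (Pursuer) has 1→5.
A2: add {7} — 7 (Pursuer) has 7→1.
A3 = A2; e.g. 2 (Pursuer) has no edge into A2. Fixed point.
From 7, successor 1 is in the attractor (rank 1); the other successor 8 is not.

1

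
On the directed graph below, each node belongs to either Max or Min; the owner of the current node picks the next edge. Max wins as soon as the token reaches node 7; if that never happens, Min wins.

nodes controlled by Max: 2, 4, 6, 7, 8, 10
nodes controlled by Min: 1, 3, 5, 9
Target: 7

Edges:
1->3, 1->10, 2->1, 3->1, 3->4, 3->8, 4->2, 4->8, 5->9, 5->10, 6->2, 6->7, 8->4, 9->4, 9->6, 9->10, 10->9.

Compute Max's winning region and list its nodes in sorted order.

A0 = {7}
A1: add {6} — 6 (Max) has 6→7.
A2 = A1; e.g. 1 (Min) can still go to 3. Fixed point.
Max's winning region = {6, 7}.

6, 7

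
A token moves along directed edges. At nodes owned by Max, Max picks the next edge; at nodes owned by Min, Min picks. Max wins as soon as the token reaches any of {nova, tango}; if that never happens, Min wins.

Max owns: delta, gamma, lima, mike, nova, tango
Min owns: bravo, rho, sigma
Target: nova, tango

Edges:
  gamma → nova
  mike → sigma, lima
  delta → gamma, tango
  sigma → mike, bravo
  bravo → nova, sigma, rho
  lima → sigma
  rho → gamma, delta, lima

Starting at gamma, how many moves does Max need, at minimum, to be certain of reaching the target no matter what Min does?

1

A0 = {nova, tango}
A1: add {delta, gamma} — gamma (Max) has gamma→nova; delta (Max) has delta→tango.
A2 = A1; e.g. mike (Max) has no edge into A1. Fixed point.
gamma enters the attractor at level 1, so Max can force the target in 1 move from there.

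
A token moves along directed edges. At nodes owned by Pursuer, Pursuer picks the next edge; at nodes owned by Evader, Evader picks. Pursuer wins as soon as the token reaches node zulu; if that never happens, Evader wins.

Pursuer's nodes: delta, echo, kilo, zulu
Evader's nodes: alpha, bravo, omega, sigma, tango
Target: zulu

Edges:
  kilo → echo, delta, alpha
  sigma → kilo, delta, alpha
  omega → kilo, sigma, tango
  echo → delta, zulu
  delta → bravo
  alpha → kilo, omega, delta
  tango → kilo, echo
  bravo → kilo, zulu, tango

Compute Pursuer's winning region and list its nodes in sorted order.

A0 = {zulu}
A1: add {echo} — echo (Pursuer) has echo→zulu.
A2: add {kilo} — kilo (Pursuer) has kilo→echo.
A3: add {tango} — tango (Evader): all of {kilo, echo} already in.
A4: add {bravo} — bravo (Evader): all of {kilo, zulu, tango} already in.
A5: add {delta} — delta (Pursuer) has delta→bravo.
A6 = A5; e.g. sigma (Evader) can still go to alpha. Fixed point.
Pursuer's winning region = {bravo, delta, echo, kilo, tango, zulu}.

bravo, delta, echo, kilo, tango, zulu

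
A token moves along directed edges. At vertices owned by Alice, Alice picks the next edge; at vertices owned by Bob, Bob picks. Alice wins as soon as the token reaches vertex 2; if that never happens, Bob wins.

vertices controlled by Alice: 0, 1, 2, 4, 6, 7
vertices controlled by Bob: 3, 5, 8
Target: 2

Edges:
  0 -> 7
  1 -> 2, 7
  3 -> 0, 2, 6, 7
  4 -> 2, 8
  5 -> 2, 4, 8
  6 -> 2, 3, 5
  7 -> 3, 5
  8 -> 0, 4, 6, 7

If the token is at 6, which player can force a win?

A0 = {2}
A1: add {1, 4, 6} — 1 (Alice) has 1→2; 4 (Alice) has 4→2; 6 (Alice) has 6→2.
A2 = A1; e.g. 0 (Alice) has no edge into A1. Fixed point.
6 ∈ A1, so Alice can force the target.

Alice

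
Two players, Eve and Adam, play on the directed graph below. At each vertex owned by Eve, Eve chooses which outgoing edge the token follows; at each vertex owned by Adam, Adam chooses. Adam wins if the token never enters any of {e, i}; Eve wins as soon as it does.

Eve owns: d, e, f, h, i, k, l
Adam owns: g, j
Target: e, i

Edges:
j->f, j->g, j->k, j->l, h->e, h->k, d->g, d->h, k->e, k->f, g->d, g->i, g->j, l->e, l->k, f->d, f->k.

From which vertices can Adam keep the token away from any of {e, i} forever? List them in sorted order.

A0 = {e, i}
A1: add {h, k, l} — h (Eve) has h→e; k (Eve) has k→e; l (Eve) has l→e.
A2: add {d, f} — d (Eve) has d→h; f (Eve) has f→k.
A3 = A2; e.g. g (Adam) can still go to j. Fixed point.
Eve's attractor = {d, e, f, h, i, k, l}; Adam avoids the target exactly from the complement.

g, j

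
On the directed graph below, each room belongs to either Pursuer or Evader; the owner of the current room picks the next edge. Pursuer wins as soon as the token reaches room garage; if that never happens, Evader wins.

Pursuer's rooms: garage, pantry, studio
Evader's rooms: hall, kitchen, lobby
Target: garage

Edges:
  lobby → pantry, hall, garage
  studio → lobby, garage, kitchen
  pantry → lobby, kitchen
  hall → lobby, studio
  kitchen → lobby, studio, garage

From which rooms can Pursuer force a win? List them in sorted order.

A0 = {garage}
A1: add {studio} — studio (Pursuer) has studio→garage.
A2 = A1; e.g. lobby (Evader) can still go to pantry. Fixed point.
Pursuer's winning region = {garage, studio}.

garage, studio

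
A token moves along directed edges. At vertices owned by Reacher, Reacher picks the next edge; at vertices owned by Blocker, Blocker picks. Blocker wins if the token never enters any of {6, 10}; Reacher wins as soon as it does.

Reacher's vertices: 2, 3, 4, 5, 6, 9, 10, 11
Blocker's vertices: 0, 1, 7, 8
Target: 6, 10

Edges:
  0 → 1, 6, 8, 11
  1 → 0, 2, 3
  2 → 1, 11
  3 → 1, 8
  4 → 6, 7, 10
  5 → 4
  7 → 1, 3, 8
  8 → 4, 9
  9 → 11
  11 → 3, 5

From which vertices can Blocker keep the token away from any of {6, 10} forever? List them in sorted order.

0, 1, 7

A0 = {6, 10}
A1: add {4} — 4 (Reacher) has 4→6.
A2: add {5} — 5 (Reacher) has 5→4.
A3: add {11} — 11 (Reacher) has 11→5.
A4: add {2, 9} — 2 (Reacher) has 2→11; 9 (Reacher) has 9→11.
A5: add {8} — 8 (Blocker): all of {4, 9} already in.
A6: add {3} — 3 (Reacher) has 3→8.
A7 = A6; e.g. 0 (Blocker) can still go to 1. Fixed point.
Reacher's attractor = {2, 3, 4, 5, 6, 8, 9, 10, 11}; Blocker avoids the target exactly from the complement.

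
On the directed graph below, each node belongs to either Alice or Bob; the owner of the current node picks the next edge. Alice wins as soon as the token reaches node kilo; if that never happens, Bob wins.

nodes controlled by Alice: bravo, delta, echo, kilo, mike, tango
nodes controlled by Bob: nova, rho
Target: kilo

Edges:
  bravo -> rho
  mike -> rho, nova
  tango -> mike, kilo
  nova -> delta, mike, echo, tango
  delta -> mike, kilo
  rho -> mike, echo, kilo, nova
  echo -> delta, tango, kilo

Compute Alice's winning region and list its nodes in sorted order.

A0 = {kilo}
A1: add {delta, echo, tango} — delta (Alice) has delta→kilo; echo (Alice) has echo→kilo; tango (Alice) has tango→kilo.
A2 = A1; e.g. mike (Alice) has no edge into A1. Fixed point.
Alice's winning region = {delta, echo, kilo, tango}.

delta, echo, kilo, tango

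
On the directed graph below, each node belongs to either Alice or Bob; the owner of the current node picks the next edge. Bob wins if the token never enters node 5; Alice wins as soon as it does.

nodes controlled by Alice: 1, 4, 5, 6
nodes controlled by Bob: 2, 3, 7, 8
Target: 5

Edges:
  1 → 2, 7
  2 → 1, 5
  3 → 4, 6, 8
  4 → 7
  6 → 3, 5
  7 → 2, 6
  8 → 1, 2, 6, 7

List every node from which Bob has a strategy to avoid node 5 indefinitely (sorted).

A0 = {5}
A1: add {6} — 6 (Alice) has 6→5.
A2 = A1; e.g. 1 (Alice) has no edge into A1. Fixed point.
Alice's attractor = {5, 6}; Bob avoids the target exactly from the complement.

1, 2, 3, 4, 7, 8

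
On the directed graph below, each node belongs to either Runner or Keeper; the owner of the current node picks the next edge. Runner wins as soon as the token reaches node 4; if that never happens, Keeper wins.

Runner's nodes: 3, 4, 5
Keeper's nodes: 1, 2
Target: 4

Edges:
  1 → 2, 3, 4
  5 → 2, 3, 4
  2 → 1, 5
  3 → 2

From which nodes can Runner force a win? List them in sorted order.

4, 5

A0 = {4}
A1: add {5} — 5 (Runner) has 5→4.
A2 = A1; e.g. 1 (Keeper) can still go to 2. Fixed point.
Runner's winning region = {4, 5}.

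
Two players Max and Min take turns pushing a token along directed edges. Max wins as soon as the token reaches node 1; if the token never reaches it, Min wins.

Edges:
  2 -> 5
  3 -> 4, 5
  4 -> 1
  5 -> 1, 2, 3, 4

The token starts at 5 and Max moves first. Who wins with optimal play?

Track states (vertex, player-to-move).
A0 = {(1,Max), (1,Min)}
A1: add {(4,Max), (4,Min), (5,Max)}.
(5,Max) ∈ A1 ⇒ Max forces the target.

Max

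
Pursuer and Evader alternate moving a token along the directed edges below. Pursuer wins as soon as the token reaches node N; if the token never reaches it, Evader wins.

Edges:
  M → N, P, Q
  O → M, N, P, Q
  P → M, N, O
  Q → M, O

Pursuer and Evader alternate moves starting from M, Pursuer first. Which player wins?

Pursuer

Track states (vertex, player-to-move).
A0 = {(N,Pursuer), (N,Evader)}
A1: add {(M,Pursuer), (O,Pursuer), (P,Pursuer)}.
(M,Pursuer) ∈ A1 ⇒ Pursuer forces the target.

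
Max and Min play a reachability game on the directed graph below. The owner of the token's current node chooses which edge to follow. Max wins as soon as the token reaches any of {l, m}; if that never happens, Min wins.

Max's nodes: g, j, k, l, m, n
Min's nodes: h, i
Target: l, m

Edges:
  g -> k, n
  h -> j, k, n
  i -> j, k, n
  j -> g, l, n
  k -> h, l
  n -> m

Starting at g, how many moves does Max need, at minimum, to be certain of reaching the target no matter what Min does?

A0 = {l, m}
A1: add {j, k, n} — j (Max) has j→l; k (Max) has k→l; n (Max) has n→m.
A2: add {g, h, i} — g (Max) has g→k; h (Min): all of {j, k, n} already in; i (Min): all of {j, k, n} already in.
A2 = all vertices. Fixed point.
g enters the attractor at level 2, so Max can force the target in 2 moves from there.

2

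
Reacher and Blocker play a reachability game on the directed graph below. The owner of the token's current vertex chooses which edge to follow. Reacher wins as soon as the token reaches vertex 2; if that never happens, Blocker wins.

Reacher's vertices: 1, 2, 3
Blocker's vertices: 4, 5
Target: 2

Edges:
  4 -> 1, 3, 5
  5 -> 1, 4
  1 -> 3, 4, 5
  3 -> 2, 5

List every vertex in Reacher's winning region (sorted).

1, 2, 3

A0 = {2}
A1: add {3} — 3 (Reacher) has 3→2.
A2: add {1} — 1 (Reacher) has 1→3.
A3 = A2; e.g. 4 (Blocker) can still go to 5. Fixed point.
Reacher's winning region = {1, 2, 3}.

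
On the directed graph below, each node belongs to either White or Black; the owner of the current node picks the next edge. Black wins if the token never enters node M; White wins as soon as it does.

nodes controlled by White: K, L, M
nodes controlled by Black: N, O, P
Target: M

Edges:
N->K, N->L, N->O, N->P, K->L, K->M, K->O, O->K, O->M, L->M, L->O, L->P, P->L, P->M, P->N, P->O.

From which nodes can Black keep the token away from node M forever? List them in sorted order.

A0 = {M}
A1: add {K, L} — K (White) has K→M; L (White) has L→M.
A2: add {O} — O (Black): all of {K, M} already in.
A3 = A2; e.g. N (Black) can still go to P. Fixed point.
White's attractor = {K, L, M, O}; Black avoids the target exactly from the complement.

N, P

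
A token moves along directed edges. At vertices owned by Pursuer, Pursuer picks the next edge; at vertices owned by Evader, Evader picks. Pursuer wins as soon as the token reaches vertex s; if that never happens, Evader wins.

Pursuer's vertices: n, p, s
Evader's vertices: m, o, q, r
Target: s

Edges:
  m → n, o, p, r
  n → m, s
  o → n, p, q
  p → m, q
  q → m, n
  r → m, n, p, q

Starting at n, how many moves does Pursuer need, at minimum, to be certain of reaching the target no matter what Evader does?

A0 = {s}
A1: add {n} — n (Pursuer) has n→s.
A2 = A1; e.g. m (Evader) can still go to o. Fixed point.
n enters the attractor at level 1, so Pursuer can force the target in 1 move from there.

1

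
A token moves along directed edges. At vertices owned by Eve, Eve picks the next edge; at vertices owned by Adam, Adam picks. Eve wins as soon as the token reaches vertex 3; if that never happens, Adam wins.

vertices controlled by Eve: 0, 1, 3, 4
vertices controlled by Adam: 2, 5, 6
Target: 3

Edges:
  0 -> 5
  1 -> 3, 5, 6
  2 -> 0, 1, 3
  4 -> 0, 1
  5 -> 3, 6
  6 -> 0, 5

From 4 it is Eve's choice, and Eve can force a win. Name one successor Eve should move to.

1

A0 = {3}
A1: add {1} — 1 (Eve) has 1→3.
A2: add {4} — 4 (Eve) has 4→1.
A3 = A2; e.g. 0 (Eve) has no edge into A2. Fixed point.
From 4, successor 1 is in the attractor (rank 1); the other successor 0 is not.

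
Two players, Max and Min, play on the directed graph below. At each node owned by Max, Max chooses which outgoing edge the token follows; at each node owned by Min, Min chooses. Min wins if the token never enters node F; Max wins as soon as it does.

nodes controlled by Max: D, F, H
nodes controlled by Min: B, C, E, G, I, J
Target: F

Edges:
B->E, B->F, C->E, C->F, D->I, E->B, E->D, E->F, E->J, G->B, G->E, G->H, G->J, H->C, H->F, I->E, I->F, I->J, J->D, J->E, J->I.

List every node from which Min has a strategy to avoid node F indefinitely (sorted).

A0 = {F}
A1: add {H} — H (Max) has H→F.
A2 = A1; e.g. B (Min) can still go to E. Fixed point.
Max's attractor = {F, H}; Min avoids the target exactly from the complement.

B, C, D, E, G, I, J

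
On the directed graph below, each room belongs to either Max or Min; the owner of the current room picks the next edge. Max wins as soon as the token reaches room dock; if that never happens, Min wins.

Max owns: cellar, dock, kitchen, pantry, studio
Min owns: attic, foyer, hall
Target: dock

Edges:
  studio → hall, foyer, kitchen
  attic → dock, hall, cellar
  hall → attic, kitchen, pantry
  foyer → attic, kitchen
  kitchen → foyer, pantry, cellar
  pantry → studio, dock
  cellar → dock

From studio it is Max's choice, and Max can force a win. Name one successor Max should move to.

kitchen

A0 = {dock}
A1: add {cellar, pantry} — pantry (Max) has pantry→dock; cellar (Max) has cellar→dock.
A2: add {kitchen} — kitchen (Max) has kitchen→pantry.
A3: add {studio} — studio (Max) has studio→kitchen.
A4 = A3; e.g. attic (Min) can still go to hall. Fixed point.
From studio, successor kitchen is in the attractor (rank 2); the other successors foyer, hall are not.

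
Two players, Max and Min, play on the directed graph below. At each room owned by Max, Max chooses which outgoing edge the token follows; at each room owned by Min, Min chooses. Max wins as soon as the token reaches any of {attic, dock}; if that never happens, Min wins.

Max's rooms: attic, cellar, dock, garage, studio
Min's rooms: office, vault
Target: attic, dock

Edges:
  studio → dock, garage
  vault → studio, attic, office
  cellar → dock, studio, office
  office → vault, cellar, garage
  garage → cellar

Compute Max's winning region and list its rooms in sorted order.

A0 = {attic, dock}
A1: add {cellar, studio} — studio (Max) has studio→dock; cellar (Max) has cellar→dock.
A2: add {garage} — garage (Max) has garage→cellar.
A3 = A2; e.g. vault (Min) can still go to office. Fixed point.
Max's winning region = {attic, cellar, dock, garage, studio}.

attic, cellar, dock, garage, studio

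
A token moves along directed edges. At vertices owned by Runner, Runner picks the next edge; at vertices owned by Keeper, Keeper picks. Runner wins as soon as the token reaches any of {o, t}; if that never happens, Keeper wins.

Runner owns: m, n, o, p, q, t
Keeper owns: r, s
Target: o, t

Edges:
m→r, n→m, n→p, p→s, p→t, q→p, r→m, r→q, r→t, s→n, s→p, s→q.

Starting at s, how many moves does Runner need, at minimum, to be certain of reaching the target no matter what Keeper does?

3

A0 = {o, t}
A1: add {p} — p (Runner) has p→t.
A2: add {n, q} — n (Runner) has n→p; q (Runner) has q→p.
A3: add {s} — s (Keeper): all of {n, p, q} already in.
A4 = A3; e.g. m (Runner) has no edge into A3. Fixed point.
s enters the attractor at level 3, so Runner can force the target in 3 moves from there.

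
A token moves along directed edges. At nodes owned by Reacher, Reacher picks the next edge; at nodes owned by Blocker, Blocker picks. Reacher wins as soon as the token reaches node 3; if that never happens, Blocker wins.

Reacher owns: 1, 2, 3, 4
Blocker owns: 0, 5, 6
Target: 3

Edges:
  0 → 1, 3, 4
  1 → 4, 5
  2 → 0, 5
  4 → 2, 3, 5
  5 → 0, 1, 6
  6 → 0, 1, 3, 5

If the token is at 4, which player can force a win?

Reacher

A0 = {3}
A1: add {4} — 4 (Reacher) has 4→3.
4 ∈ A1, so Reacher can force the target.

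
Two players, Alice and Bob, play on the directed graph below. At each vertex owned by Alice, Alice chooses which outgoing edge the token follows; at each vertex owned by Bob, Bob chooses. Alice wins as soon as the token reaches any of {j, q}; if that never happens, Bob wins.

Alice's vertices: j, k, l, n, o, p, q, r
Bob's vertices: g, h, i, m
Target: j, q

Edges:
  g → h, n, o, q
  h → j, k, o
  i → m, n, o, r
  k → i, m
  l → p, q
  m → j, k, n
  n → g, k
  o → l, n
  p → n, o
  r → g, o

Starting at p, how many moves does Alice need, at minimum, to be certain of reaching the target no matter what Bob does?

3

A0 = {j, q}
A1: add {l} — l (Alice) has l→q.
A2: add {o} — o (Alice) has o→l.
A3: add {p, r} — p (Alice) has p→o; r (Alice) has r→o.
A4 = A3; e.g. g (Bob) can still go to h. Fixed point.
p enters the attractor at level 3, so Alice can force the target in 3 moves from there.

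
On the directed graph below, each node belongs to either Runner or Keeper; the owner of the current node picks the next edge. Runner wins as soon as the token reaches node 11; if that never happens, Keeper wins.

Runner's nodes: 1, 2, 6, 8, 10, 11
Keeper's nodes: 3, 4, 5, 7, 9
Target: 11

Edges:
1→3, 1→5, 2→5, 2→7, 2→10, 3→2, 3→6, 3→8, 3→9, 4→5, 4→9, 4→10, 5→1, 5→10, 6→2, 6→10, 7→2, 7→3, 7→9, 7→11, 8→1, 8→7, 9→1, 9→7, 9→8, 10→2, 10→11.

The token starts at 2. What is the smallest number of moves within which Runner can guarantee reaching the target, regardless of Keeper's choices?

A0 = {11}
A1: add {10} — 10 (Runner) has 10→11.
A2: add {2, 6} — 2 (Runner) has 2→10; 6 (Runner) has 6→10.
A3 = A2; e.g. 1 (Runner) has no edge into A2. Fixed point.
2 enters the attractor at level 2, so Runner can force the target in 2 moves from there.

2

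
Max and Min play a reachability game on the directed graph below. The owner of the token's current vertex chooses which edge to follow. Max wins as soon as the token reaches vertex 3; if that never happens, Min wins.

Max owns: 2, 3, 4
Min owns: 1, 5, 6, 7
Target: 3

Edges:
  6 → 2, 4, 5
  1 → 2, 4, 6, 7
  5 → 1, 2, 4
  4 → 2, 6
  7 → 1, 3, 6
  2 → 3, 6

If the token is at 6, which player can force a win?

Min

A0 = {3}
A1: add {2} — 2 (Max) has 2→3.
A2: add {4} — 4 (Max) has 4→2.
A3 = A2; e.g. 1 (Min) can still go to 6. Fixed point.
6 never enters the attractor, so Min can avoid the target forever.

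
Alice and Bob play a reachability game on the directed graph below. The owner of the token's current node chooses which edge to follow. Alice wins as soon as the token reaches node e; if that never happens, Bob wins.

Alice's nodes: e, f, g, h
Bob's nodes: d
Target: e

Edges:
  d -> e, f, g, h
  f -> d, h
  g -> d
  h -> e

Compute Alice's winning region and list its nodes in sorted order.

A0 = {e}
A1: add {h} — h (Alice) has h→e.
A2: add {f} — f (Alice) has f→h.
A3 = A2; e.g. d (Bob) can still go to g. Fixed point.
Alice's winning region = {e, f, h}.

e, f, h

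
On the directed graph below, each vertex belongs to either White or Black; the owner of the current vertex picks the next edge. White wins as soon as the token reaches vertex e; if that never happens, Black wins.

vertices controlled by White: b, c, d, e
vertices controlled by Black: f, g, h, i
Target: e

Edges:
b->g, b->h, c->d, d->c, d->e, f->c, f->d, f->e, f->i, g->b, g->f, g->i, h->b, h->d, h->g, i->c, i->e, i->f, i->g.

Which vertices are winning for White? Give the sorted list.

A0 = {e}
A1: add {d} — d (White) has d→e.
A2: add {c} — c (White) has c→d.
A3 = A2; e.g. b (White) has no edge into A2. Fixed point.
White's winning region = {c, d, e}.

c, d, e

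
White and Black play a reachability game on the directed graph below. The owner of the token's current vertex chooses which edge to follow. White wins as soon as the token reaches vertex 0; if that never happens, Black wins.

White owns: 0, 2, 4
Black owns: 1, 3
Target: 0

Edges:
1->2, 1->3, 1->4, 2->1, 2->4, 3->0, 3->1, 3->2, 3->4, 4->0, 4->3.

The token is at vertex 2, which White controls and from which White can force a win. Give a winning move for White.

A0 = {0}
A1: add {4} — 4 (White) has 4→0.
A2: add {2} — 2 (White) has 2→4.
A3 = A2; e.g. 1 (Black) can still go to 3. Fixed point.
From 2, successor 4 is in the attractor (rank 1); the other successor 1 is not.

4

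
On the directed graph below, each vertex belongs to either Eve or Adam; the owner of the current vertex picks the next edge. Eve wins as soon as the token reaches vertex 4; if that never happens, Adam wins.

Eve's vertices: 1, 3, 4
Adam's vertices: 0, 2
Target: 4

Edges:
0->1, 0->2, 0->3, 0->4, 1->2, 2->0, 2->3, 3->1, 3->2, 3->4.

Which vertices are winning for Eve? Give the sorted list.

A0 = {4}
A1: add {3} — 3 (Eve) has 3→4.
A2 = A1; e.g. 0 (Adam) can still go to 1. Fixed point.
Eve's winning region = {3, 4}.

3, 4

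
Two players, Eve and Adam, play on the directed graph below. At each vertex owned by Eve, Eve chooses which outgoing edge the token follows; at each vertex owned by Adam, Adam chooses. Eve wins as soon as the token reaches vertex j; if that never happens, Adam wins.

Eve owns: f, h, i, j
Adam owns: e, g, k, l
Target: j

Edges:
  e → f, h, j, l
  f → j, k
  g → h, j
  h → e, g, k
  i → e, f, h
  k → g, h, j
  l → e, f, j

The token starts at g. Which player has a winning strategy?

A0 = {j}
A1: add {f} — f (Eve) has f→j.
A2: add {i} — i (Eve) has i→f.
A3 = A2; e.g. e (Adam) can still go to h. Fixed point.
g never enters the attractor, so Adam can avoid the target forever.

Adam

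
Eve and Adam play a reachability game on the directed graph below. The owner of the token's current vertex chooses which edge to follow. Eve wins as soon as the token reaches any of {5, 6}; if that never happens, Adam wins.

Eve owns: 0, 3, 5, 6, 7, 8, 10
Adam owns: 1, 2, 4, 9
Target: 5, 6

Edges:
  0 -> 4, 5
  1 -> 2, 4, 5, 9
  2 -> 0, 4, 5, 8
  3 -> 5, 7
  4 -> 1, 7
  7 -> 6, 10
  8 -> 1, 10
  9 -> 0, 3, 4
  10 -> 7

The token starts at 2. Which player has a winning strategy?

Adam

A0 = {5, 6}
A1: add {0, 3, 7} — 0 (Eve) has 0→5; 3 (Eve) has 3→5; 7 (Eve) has 7→6.
A2: add {10} — 10 (Eve) has 10→7.
A3: add {8} — 8 (Eve) has 8→10.
A4 = A3; e.g. 1 (Adam) can still go to 2. Fixed point.
2 never enters the attractor, so Adam can avoid the target forever.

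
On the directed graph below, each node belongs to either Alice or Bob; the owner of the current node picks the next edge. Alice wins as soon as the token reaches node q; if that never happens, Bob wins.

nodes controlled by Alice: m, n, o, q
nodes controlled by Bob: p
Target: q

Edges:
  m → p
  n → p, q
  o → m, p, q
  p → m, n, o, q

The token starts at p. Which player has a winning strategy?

A0 = {q}
A1: add {n, o} — n (Alice) has n→q; o (Alice) has o→q.
A2 = A1; e.g. m (Alice) has no edge into A1. Fixed point.
p never enters the attractor, so Bob can avoid the target forever.

Bob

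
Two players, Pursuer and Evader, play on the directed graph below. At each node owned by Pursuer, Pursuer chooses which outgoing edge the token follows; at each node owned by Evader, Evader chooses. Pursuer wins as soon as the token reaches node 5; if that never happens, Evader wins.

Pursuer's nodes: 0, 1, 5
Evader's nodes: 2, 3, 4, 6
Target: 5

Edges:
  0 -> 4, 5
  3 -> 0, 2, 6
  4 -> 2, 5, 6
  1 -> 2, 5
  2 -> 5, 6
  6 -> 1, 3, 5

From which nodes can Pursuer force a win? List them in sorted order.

A0 = {5}
A1: add {0, 1} — 0 (Pursuer) has 0→5; 1 (Pursuer) has 1→5.
A2 = A1; e.g. 2 (Evader) can still go to 6. Fixed point.
Pursuer's winning region = {0, 1, 5}.

0, 1, 5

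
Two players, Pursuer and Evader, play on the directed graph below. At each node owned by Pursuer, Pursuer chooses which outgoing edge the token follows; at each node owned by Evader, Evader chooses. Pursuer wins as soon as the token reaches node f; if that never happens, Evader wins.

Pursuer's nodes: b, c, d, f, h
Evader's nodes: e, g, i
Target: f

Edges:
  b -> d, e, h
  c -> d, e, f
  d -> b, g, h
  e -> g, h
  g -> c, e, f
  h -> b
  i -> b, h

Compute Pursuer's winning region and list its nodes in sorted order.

A0 = {f}
A1: add {c} — c (Pursuer) has c→f.
A2 = A1; e.g. b (Pursuer) has no edge into A1. Fixed point.
Pursuer's winning region = {c, f}.

c, f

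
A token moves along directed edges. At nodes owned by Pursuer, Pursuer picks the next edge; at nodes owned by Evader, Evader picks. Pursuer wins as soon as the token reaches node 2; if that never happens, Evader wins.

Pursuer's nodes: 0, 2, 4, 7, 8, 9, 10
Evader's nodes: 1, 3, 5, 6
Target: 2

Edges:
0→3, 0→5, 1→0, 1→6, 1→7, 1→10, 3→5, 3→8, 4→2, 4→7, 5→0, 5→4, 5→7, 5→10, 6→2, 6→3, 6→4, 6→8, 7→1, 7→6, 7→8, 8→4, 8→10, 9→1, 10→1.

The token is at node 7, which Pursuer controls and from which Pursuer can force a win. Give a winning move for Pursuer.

8

A0 = {2}
A1: add {4} — 4 (Pursuer) has 4→2.
A2: add {8} — 8 (Pursuer) has 8→4.
A3: add {7} — 7 (Pursuer) has 7→8.
A4 = A3; e.g. 0 (Pursuer) has no edge into A3. Fixed point.
From 7, successor 8 is in the attractor (rank 2); the other successors 1, 6 are not.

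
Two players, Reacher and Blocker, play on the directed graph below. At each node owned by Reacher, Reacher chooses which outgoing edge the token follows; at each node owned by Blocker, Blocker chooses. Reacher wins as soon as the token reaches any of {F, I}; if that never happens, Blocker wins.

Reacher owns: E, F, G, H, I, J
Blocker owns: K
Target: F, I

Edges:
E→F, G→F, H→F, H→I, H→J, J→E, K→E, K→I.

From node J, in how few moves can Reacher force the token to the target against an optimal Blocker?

A0 = {F, I}
A1: add {E, G, H} — E (Reacher) has E→F; G (Reacher) has G→F; H (Reacher) has H→F.
A2: add {J, K} — J (Reacher) has J→E; K (Blocker): all of {E, I} already in.
A2 = all vertices. Fixed point.
J enters the attractor at level 2, so Reacher can force the target in 2 moves from there.

2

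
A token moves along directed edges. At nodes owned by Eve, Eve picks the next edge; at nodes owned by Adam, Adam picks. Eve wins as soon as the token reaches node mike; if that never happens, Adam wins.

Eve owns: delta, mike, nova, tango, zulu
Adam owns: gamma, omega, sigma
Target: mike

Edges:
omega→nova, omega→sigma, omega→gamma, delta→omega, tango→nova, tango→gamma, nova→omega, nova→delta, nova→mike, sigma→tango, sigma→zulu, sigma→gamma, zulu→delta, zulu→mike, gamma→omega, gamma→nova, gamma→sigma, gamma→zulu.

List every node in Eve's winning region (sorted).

mike, nova, tango, zulu

A0 = {mike}
A1: add {nova, zulu} — nova (Eve) has nova→mike; zulu (Eve) has zulu→mike.
A2: add {tango} — tango (Eve) has tango→nova.
A3 = A2; e.g. omega (Adam) can still go to sigma. Fixed point.
Eve's winning region = {mike, nova, tango, zulu}.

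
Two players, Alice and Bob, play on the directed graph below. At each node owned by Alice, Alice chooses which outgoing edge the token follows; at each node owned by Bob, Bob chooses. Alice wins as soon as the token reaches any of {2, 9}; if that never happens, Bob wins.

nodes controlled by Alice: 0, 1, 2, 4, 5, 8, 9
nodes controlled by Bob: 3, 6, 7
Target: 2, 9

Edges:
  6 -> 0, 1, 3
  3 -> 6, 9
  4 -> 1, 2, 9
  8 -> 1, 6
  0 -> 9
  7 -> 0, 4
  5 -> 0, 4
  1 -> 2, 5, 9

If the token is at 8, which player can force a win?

Alice

A0 = {2, 9}
A1: add {0, 1, 4} — 0 (Alice) has 0→9; 1 (Alice) has 1→2; 4 (Alice) has 4→2.
A2: add {5, 7, 8} — 5 (Alice) has 5→0; 7 (Bob): all of {0, 4} already in; 8 (Alice) has 8→1.
A3 = A2; e.g. 3 (Bob) can still go to 6. Fixed point.
8 ∈ A2, so Alice can force the target.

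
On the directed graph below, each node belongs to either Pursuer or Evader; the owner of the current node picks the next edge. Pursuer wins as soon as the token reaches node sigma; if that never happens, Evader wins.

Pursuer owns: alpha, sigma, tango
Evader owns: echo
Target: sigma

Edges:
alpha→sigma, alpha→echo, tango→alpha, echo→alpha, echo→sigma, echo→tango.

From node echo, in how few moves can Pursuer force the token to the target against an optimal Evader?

3

A0 = {sigma}
A1: add {alpha} — alpha (Pursuer) has alpha→sigma.
A2: add {tango} — tango (Pursuer) has tango→alpha.
A3: add {echo} — echo (Evader): all of {alpha, sigma, tango} already in.
A3 = all vertices. Fixed point.
echo enters the attractor at level 3, so Pursuer can force the target in 3 moves from there.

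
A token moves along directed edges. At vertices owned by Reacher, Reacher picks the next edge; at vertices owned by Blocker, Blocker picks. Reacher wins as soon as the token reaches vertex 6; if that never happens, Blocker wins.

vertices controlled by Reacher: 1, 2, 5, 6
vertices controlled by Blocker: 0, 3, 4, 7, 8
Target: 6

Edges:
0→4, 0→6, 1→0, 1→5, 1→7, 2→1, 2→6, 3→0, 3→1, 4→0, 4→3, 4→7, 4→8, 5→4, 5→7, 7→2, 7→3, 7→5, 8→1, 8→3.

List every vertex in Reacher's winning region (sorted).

A0 = {6}
A1: add {2} — 2 (Reacher) has 2→6.
A2 = A1; e.g. 0 (Blocker) can still go to 4. Fixed point.
Reacher's winning region = {2, 6}.

2, 6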